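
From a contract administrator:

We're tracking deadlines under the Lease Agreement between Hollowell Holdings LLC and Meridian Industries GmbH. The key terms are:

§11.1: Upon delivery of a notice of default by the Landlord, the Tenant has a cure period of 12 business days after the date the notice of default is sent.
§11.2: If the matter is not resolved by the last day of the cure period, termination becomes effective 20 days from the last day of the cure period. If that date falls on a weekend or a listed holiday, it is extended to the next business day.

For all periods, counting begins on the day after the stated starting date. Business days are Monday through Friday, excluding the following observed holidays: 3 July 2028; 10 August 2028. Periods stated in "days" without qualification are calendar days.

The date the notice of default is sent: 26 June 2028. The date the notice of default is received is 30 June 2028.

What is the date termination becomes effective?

2 August 2028

The last day of the cure period: counting 12 business days from Monday, 26 June 2028 (Jun 27, Jun 28, Jun 29, Jun 30, …, Jul 11, Jul 12, Jul 13, skipping weekends and the listed holiday on Jul 3) reaches Thursday, 13 July 2028.
The date termination becomes effective: 20 calendar days after 13 July 2028 is 2 August 2028. 2 August 2028 is a Wednesday and is not a listed holiday, so no roll-forward applies.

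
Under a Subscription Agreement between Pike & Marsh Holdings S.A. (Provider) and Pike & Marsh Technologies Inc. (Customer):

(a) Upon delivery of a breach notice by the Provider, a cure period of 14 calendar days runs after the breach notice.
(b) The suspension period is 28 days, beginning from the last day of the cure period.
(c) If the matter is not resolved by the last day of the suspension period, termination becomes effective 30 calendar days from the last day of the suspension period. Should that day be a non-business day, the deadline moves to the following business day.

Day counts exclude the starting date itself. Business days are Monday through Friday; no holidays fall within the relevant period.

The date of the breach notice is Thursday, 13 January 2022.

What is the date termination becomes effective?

28 March 2022

The last day of the cure period: 14 calendar days after 13 January 2022 is 27 January 2022.
Adding 28 calendar days to 27 January 2022 gives 24 February 2022, which is the last day of the suspension period.
Adding 30 calendar days to 24 February 2022 gives 26 March 2022, which is the date termination becomes effective. That falls on a Saturday, so it rolls to the next business day, Monday, 28 March 2022.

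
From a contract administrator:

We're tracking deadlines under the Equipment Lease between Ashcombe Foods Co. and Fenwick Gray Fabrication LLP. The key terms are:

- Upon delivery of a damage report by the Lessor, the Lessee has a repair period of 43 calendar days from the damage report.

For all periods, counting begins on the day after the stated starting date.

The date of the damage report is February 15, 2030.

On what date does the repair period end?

Adding 43 calendar days to February 15, 2030 gives March 30, 2030, which is the last day of the repair period.

March 30, 2030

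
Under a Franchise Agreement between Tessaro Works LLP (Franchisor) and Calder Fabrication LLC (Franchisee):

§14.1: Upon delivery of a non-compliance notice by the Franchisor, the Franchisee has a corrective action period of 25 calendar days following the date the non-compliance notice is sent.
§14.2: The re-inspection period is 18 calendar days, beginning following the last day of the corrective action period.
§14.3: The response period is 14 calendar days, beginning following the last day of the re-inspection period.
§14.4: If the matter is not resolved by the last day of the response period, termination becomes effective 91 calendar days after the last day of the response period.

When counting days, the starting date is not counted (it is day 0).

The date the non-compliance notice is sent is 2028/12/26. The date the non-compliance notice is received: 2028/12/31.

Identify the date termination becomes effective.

Adding 25 calendar days to 2028/12/26 gives 2029/01/20, which is the last day of the corrective action period.
The last day of the re-inspection period: 18 calendar days after 2029/01/20 is 2029/02/07.
Adding 14 calendar days to 2029/02/07 gives 2029/02/21, which is the last day of the response period.
Adding 91 calendar days to 2029/02/21 gives 2029/05/23, which is the date termination becomes effective.

2029/05/23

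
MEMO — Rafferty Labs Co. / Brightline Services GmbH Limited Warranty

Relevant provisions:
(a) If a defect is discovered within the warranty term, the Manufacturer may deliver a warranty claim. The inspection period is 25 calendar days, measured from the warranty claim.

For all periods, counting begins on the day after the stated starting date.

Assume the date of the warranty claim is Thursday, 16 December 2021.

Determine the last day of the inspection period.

Adding 25 calendar days to 16 December 2021 gives 10 January 2022, which is the last day of the inspection period.

10 January 2022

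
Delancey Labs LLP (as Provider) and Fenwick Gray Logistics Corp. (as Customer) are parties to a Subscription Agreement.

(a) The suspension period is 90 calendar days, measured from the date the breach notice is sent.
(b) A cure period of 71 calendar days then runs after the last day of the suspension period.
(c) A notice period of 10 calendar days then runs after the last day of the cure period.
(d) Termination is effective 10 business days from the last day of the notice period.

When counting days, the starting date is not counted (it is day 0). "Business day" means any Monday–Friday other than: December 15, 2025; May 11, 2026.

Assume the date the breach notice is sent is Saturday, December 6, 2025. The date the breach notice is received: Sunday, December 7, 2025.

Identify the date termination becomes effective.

June 9, 2026

The last day of the suspension period: December 6, 2025 + 90 days = March 6, 2026.
The last day of the cure period: 71 calendar days after March 6, 2026 is May 16, 2026.
Adding 10 calendar days to May 16, 2026 gives May 26, 2026, which is the last day of the notice period.
The date termination becomes effective: counting 10 business days from Tuesday, May 26, 2026 (May 27, May 28, May 29, Jun 1, Jun 2, Jun 3, Jun 4, Jun 5, Jun 8, Jun 9, skipping weekends) reaches Tuesday, June 9, 2026.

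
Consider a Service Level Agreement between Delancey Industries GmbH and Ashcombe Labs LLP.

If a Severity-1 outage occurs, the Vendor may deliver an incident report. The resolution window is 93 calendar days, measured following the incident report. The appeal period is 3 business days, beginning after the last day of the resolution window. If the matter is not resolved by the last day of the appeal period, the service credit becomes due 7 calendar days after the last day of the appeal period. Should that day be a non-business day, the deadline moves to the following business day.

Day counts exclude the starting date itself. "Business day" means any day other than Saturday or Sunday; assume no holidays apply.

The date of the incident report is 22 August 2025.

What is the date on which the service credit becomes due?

The last day of the resolution window: 93 calendar days after 22 August 2025 is 23 November 2025.
The last day of the appeal period: 3 business days after Sunday, 23 November 2025, skipping weekends — Nov 24, Nov 25, Nov 26 — lands on Wednesday, 26 November 2025.
Adding 7 calendar days to 26 November 2025 gives 3 December 2025, which is the date on which the service credit becomes due. 3 December 2025 is a Wednesday, so no roll-forward applies.

3 December 2025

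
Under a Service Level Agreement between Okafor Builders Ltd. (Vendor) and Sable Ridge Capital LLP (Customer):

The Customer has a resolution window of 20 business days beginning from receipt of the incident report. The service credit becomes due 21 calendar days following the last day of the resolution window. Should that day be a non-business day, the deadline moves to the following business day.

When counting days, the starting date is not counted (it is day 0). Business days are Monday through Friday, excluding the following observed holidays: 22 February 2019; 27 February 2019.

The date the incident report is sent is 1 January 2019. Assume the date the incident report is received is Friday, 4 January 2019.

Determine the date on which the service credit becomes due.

The last day of the resolution window: counting 20 business days from Friday, 4 January 2019 (Jan 7, Jan 8, Jan 9, Jan 10, …, Jan 30, Jan 31, Feb 1, skipping weekends) reaches Friday, 1 February 2019.
The date on which the service credit becomes due: 1 February 2019 + 21 days = 22 February 2019. That falls on Friday, a listed holiday, so it rolls to the next business day, Monday, 25 February 2019.

25 February 2019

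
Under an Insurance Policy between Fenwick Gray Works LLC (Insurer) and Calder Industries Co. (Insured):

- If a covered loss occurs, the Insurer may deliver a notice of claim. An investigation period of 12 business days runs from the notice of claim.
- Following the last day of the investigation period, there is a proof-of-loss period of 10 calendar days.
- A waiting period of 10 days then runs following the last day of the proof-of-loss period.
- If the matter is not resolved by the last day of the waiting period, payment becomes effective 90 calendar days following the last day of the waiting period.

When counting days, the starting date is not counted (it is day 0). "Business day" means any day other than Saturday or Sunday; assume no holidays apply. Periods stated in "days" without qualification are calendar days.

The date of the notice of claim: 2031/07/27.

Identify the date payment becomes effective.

2031/11/30

The last day of the investigation period: 12 business days after Sunday, 2031/07/27, skipping weekends — Jul 28, Jul 29, Jul 30, Jul 31, …, Aug 8, Aug 11, Aug 12 — lands on Tuesday, 2031/08/12.
The last day of the proof-of-loss period: 10 calendar days after 2031/08/12 is 2031/08/22.
Adding 10 calendar days to 2031/08/22 gives 2031/09/01, which is the last day of the waiting period.
The date payment becomes effective: 90 calendar days after 2031/09/01 is 2031/11/30.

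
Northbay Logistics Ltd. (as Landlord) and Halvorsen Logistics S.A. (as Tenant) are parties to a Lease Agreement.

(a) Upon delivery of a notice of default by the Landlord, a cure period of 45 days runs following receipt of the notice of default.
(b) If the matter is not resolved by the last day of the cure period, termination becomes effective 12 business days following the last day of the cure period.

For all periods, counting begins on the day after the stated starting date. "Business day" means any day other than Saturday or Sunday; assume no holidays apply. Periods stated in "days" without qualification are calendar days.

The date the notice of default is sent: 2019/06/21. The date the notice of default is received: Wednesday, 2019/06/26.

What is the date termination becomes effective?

2019/08/27

The last day of the cure period: 2019/06/26 + 45 days = 2019/08/10.
From Saturday, 2019/08/10, 12 business days (Aug 12, Aug 13, Aug 14, Aug 15, …, Aug 23, Aug 26, Aug 27, skipping weekends) brings us to Tuesday, 2019/08/27, which is the date termination becomes effective.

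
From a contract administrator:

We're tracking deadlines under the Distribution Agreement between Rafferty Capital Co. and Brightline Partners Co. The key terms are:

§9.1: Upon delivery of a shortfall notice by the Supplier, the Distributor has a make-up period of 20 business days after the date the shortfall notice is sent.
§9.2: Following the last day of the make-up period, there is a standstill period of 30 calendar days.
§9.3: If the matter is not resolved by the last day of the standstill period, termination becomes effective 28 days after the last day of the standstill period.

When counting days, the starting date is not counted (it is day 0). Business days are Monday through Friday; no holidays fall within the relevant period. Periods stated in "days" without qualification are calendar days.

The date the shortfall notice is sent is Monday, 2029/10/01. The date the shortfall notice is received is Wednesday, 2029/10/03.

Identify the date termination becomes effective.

2029/12/26

From Monday, 2029/10/01, 20 business days (Oct 2, Oct 3, Oct 4, Oct 5, …, Oct 25, Oct 26, Oct 29, skipping weekends) brings us to Monday, 2029/10/29, which is the last day of the make-up period.
Adding 30 calendar days to 2029/10/29 gives 2029/11/28, which is the last day of the standstill period.
The date termination becomes effective: 28 calendar days after 2029/11/28 is 2029/12/26.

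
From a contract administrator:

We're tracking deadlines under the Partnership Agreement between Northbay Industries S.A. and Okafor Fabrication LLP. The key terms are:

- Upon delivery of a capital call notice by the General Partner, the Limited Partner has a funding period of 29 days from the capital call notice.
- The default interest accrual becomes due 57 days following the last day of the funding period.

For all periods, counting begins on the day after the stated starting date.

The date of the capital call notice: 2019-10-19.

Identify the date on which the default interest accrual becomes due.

Adding 29 calendar days to 2019-10-19 gives 2019-11-17, which is the last day of the funding period.
Adding 57 calendar days to 2019-11-17 gives 2020-01-13, which is the date on which the default interest accrual becomes due.

2020-01-13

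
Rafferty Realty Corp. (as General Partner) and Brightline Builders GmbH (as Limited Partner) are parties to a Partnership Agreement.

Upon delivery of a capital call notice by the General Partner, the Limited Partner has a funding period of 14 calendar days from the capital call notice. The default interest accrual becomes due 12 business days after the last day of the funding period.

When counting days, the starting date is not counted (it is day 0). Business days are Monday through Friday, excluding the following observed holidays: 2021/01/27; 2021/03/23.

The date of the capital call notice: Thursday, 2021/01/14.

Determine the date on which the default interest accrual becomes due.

2021/02/15

The last day of the funding period: 14 calendar days after 2021/01/14 is 2021/01/28.
The date on which the default interest accrual becomes due: 12 business days after Thursday, 2021/01/28, skipping weekends — Jan 29, Feb 1, Feb 2, Feb 3, …, Feb 11, Feb 12, Feb 15 — lands on Monday, 2021/02/15.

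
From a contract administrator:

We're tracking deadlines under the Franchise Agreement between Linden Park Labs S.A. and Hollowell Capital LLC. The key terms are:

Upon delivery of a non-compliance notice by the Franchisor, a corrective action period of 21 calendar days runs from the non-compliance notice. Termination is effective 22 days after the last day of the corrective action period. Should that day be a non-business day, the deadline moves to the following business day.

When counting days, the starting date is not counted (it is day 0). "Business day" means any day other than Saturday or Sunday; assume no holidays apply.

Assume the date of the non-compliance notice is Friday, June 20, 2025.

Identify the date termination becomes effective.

August 4, 2025

The last day of the corrective action period: June 20, 2025 + 21 days = July 11, 2025.
The date termination becomes effective: 22 calendar days after July 11, 2025 is August 2, 2025. That falls on a Saturday, so it rolls to the next business day, Monday, August 4, 2025.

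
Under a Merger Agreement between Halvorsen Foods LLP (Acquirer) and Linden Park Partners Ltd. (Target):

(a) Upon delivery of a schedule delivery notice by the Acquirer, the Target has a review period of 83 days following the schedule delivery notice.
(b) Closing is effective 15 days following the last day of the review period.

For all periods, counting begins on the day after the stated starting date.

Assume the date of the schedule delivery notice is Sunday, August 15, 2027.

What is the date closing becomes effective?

Adding 83 calendar days to August 15, 2027 gives November 6, 2027, which is the last day of the review period.
Adding 15 calendar days to November 6, 2027 gives November 21, 2027, which is the date closing becomes effective.

November 21, 2027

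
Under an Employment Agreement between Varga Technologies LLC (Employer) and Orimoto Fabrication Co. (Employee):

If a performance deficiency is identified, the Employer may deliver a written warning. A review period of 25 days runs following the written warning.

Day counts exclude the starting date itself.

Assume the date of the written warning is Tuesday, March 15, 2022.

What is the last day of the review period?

The last day of the review period: March 15, 2022 + 25 days = April 9, 2022.

April 9, 2022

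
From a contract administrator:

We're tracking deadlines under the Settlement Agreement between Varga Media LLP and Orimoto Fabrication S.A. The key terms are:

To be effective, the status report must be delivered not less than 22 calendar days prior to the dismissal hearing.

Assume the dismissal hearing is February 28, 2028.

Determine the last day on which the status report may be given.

Counting back 22 calendar days from February 28, 2028 gives February 6, 2028.

February 6, 2028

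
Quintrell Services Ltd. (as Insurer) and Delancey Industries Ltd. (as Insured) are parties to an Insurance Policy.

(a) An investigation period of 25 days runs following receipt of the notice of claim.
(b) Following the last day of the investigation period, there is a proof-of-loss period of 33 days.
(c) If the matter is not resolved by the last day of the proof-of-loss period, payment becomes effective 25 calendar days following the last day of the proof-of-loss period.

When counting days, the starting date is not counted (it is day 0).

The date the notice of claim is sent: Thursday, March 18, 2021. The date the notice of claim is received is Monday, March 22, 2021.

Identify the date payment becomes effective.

June 13, 2021

The last day of the investigation period: March 22, 2021 + 25 days = April 16, 2021.
The last day of the proof-of-loss period: April 16, 2021 + 33 days = May 19, 2021.
Adding 25 calendar days to May 19, 2021 gives June 13, 2021, which is the date payment becomes effective.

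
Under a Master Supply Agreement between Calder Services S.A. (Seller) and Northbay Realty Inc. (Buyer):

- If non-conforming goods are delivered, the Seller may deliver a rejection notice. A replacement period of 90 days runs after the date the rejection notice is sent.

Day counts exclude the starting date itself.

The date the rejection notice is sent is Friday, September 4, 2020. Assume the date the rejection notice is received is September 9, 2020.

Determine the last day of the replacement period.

December 3, 2020

The last day of the replacement period: 90 calendar days after September 4, 2020 is December 3, 2020.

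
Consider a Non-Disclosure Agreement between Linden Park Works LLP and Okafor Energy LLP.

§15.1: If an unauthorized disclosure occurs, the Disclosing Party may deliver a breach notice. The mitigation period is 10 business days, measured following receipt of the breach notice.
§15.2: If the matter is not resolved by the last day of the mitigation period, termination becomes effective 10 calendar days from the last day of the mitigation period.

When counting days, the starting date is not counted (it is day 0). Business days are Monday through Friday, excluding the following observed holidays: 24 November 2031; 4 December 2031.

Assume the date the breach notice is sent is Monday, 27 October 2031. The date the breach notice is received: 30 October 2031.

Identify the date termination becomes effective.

23 November 2031

From Thursday, 30 October 2031, 10 business days (Oct 31, Nov 3, Nov 4, Nov 5, Nov 6, Nov 7, Nov 10, Nov 11, Nov 12, Nov 13, skipping weekends) brings us to Thursday, 13 November 2031, which is the last day of the mitigation period.
Adding 10 calendar days to 13 November 2031 gives 23 November 2031, which is the date termination becomes effective.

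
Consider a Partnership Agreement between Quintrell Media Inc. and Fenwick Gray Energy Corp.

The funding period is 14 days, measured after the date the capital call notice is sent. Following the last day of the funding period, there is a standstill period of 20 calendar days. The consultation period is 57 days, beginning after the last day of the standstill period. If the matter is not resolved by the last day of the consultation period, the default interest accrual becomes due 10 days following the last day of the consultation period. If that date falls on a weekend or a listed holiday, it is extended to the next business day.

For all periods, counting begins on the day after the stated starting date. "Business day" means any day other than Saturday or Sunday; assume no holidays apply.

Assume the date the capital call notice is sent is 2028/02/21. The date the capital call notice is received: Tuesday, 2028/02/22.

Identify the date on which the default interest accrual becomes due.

2028/06/01

The last day of the funding period: 2028/02/21 + 14 days = 2028/03/06.
Adding 20 calendar days to 2028/03/06 gives 2028/03/26, which is the last day of the standstill period.
Adding 57 calendar days to 2028/03/26 gives 2028/05/22, which is the last day of the consultation period.
Adding 10 calendar days to 2028/05/22 gives 2028/06/01, which is the date on which the default interest accrual becomes due. 2028/06/01 is a Thursday, so no roll-forward applies.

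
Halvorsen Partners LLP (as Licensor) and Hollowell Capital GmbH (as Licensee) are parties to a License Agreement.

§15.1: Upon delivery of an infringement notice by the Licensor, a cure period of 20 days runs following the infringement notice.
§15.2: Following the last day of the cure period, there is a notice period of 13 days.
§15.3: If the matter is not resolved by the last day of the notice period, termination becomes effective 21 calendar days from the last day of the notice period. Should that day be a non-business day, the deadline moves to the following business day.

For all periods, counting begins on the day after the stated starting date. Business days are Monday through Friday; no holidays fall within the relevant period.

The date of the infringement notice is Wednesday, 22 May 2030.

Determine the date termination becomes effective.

The last day of the cure period: 22 May 2030 + 20 days = 11 June 2030.
Adding 13 calendar days to 11 June 2030 gives 24 June 2030, which is the last day of the notice period.
Adding 21 calendar days to 24 June 2030 gives 15 July 2030, which is the date termination becomes effective. 15 July 2030 is a Monday, so no roll-forward applies.

15 July 2030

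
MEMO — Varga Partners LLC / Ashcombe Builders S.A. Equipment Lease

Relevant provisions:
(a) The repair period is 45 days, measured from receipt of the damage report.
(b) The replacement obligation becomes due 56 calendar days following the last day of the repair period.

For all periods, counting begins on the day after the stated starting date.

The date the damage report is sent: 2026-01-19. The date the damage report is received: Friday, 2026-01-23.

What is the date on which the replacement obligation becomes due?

Adding 45 calendar days to 2026-01-23 gives 2026-03-09, which is the last day of the repair period.
The date on which the replacement obligation becomes due: 56 calendar days after 2026-03-09 is 2026-05-04.

2026-05-04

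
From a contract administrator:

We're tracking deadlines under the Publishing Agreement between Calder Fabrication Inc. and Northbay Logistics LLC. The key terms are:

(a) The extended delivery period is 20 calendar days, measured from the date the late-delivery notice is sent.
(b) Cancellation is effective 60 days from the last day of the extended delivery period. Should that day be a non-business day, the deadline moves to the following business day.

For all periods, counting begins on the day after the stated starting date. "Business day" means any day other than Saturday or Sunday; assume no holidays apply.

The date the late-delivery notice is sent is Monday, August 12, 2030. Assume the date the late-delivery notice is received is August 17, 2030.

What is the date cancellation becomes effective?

October 31, 2030

Adding 20 calendar days to August 12, 2030 gives September 1, 2030, which is the last day of the extended delivery period.
The date cancellation becomes effective: September 1, 2030 + 60 days = October 31, 2030. October 31, 2030 is a Thursday, so no roll-forward applies.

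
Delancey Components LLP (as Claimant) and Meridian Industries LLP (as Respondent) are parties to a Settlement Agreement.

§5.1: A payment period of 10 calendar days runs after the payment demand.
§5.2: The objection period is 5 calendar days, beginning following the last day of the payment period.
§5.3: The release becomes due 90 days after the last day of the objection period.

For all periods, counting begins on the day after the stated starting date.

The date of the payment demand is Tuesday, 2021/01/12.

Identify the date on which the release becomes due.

Adding 10 calendar days to 2021/01/12 gives 2021/01/22, which is the last day of the payment period.
Adding 5 calendar days to 2021/01/22 gives 2021/01/27, which is the last day of the objection period.
The date on which the release becomes due: 90 calendar days after 2021/01/27 is 2021/04/27.

2021/04/27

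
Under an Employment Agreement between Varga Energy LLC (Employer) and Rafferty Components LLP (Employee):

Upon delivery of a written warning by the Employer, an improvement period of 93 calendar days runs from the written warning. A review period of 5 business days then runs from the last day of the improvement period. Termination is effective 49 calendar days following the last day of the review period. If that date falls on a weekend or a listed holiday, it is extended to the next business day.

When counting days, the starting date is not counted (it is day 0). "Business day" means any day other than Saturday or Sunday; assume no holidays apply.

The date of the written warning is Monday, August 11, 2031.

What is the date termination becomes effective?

Adding 93 calendar days to August 11, 2031 gives November 12, 2031, which is the last day of the improvement period.
The last day of the review period: counting 5 business days from Wednesday, November 12, 2031 (Nov 13, Nov 14, Nov 17, Nov 18, Nov 19, skipping weekends) reaches Wednesday, November 19, 2031.
The date termination becomes effective: November 19, 2031 + 49 days = January 7, 2032. January 7, 2032 is a Wednesday, so no roll-forward applies.

January 7, 2032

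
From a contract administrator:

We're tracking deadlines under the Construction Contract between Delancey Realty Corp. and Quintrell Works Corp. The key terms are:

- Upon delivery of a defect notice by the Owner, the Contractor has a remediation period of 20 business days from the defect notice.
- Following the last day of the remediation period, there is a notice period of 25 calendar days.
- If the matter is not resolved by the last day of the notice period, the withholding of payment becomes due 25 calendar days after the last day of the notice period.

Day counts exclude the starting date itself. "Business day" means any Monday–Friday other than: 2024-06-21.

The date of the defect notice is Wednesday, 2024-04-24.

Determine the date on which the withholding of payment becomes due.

2024-07-11

From Wednesday, 2024-04-24, 20 business days (Apr 25, Apr 26, Apr 29, Apr 30, …, May 20, May 21, May 22, skipping weekends) brings us to Wednesday, 2024-05-22, which is the last day of the remediation period.
Adding 25 calendar days to 2024-05-22 gives 2024-06-16, which is the last day of the notice period.
Adding 25 calendar days to 2024-06-16 gives 2024-07-11, which is the date on which the withholding of payment becomes due.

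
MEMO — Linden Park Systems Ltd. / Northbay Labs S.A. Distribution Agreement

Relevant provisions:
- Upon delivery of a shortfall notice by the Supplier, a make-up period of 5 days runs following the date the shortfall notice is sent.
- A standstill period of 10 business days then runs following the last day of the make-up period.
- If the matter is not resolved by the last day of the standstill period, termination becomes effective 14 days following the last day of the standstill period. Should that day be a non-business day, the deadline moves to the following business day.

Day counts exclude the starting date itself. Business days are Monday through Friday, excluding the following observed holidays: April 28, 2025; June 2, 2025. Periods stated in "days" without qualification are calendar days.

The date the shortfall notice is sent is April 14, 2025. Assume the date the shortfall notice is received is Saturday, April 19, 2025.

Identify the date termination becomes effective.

Adding 5 calendar days to April 14, 2025 gives April 19, 2025, which is the last day of the make-up period.
The last day of the standstill period: counting 10 business days from Saturday, April 19, 2025 (Apr 21, Apr 22, Apr 23, Apr 24, Apr 25, Apr 29, Apr 30, May 1, May 2, May 5, skipping weekends and the listed holiday on Apr 28) reaches Monday, May 5, 2025.
Adding 14 calendar days to May 5, 2025 gives May 19, 2025, which is the date termination becomes effective. May 19, 2025 is a Monday and is not a listed holiday, so no roll-forward applies.

May 19, 2025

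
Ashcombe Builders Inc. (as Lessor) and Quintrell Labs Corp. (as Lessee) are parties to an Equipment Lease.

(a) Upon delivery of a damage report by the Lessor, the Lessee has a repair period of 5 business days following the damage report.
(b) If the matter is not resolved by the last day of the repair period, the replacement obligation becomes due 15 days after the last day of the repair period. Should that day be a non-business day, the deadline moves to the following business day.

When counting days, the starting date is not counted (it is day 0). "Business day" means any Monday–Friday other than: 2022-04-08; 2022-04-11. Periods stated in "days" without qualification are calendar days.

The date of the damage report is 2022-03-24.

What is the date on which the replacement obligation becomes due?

2022-04-15

The last day of the repair period: counting 5 business days from Thursday, 2022-03-24 (Mar 25, Mar 28, Mar 29, Mar 30, Mar 31, skipping weekends) reaches Thursday, 2022-03-31.
The date on which the replacement obligation becomes due: 2022-03-31 + 15 days = 2022-04-15. 2022-04-15 is a Friday and is not a listed holiday, so no roll-forward applies.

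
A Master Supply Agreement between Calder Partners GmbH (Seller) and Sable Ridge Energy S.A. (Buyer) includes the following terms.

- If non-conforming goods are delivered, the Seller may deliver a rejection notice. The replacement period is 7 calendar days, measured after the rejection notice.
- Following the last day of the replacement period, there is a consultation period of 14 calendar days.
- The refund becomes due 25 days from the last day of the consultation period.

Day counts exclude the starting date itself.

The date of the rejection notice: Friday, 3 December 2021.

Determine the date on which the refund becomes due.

The last day of the replacement period: 7 calendar days after 3 December 2021 is 10 December 2021.
The last day of the consultation period: 10 December 2021 + 14 days = 24 December 2021.
The date on which the refund becomes due: 24 December 2021 + 25 days = 18 January 2022.

18 January 2022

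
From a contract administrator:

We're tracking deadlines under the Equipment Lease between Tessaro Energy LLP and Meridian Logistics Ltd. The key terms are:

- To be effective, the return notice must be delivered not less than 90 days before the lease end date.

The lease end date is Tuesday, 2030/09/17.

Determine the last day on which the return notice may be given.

2030/06/19

2030/09/17 minus 90 days is 2030/06/19.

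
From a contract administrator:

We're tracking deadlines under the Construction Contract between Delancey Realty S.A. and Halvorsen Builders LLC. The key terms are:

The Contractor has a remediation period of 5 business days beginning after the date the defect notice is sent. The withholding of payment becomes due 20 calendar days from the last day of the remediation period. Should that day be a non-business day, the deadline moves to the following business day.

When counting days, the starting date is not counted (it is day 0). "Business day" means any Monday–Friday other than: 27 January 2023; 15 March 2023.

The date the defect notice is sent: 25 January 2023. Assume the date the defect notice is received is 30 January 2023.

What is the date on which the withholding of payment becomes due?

From Wednesday, 25 January 2023, 5 business days (Jan 26, Jan 30, Jan 31, Feb 1, Feb 2, skipping weekends and the listed holiday on Jan 27) brings us to Thursday, 2 February 2023, which is the last day of the remediation period.
The date on which the withholding of payment becomes due: 20 calendar days after 2 February 2023 is 22 February 2023. 22 February 2023 is a Wednesday and is not a listed holiday, so no roll-forward applies.

22 February 2023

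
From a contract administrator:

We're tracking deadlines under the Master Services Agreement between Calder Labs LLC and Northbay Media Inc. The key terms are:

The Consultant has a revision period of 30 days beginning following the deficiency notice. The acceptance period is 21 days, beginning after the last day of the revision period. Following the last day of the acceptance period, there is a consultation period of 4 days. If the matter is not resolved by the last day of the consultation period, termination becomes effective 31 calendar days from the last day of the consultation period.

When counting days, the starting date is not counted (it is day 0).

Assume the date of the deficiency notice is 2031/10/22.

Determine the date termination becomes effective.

2032/01/16

Adding 30 calendar days to 2031/10/22 gives 2031/11/21, which is the last day of the revision period.
Adding 21 calendar days to 2031/11/21 gives 2031/12/12, which is the last day of the acceptance period.
The last day of the consultation period: 2031/12/12 + 4 days = 2031/12/16.
Adding 31 calendar days to 2031/12/16 gives 2032/01/16, which is the date termination becomes effective.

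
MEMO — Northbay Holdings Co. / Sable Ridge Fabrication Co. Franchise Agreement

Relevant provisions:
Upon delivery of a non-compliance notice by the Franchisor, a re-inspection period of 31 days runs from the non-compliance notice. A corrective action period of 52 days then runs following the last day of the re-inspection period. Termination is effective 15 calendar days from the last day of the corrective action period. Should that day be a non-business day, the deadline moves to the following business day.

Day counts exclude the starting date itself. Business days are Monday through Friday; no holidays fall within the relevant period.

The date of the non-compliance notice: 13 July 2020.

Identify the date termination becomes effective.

19 October 2020

The last day of the re-inspection period: 31 calendar days after 13 July 2020 is 13 August 2020.
The last day of the corrective action period: 52 calendar days after 13 August 2020 is 4 October 2020.
The date termination becomes effective: 15 calendar days after 4 October 2020 is 19 October 2020. 19 October 2020 is a Monday, so no roll-forward applies.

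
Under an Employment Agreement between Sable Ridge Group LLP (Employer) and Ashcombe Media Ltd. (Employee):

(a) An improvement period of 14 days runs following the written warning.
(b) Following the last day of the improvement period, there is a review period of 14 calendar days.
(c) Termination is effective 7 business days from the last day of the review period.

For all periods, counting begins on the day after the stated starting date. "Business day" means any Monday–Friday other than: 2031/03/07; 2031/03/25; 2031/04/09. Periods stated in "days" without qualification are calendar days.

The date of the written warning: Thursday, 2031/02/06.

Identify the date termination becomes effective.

2031/03/18

The last day of the improvement period: 2031/02/06 + 14 days = 2031/02/20.
Adding 14 calendar days to 2031/02/20 gives 2031/03/06, which is the last day of the review period.
The date termination becomes effective: 7 business days after Thursday, 2031/03/06, skipping weekends and the listed holiday on Mar 7 — Mar 10, Mar 11, Mar 12, Mar 13, Mar 14, Mar 17, Mar 18 — lands on Tuesday, 2031/03/18.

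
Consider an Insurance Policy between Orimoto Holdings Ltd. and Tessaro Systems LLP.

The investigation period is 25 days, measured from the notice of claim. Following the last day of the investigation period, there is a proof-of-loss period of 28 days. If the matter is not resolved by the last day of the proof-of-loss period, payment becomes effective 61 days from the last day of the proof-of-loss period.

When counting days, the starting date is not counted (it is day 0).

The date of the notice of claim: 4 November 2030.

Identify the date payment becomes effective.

The last day of the investigation period: 25 calendar days after 4 November 2030 is 29 November 2030.
The last day of the proof-of-loss period: 29 November 2030 + 28 days = 27 December 2030.
The date payment becomes effective: 27 December 2030 + 61 days = 26 February 2031.

26 February 2031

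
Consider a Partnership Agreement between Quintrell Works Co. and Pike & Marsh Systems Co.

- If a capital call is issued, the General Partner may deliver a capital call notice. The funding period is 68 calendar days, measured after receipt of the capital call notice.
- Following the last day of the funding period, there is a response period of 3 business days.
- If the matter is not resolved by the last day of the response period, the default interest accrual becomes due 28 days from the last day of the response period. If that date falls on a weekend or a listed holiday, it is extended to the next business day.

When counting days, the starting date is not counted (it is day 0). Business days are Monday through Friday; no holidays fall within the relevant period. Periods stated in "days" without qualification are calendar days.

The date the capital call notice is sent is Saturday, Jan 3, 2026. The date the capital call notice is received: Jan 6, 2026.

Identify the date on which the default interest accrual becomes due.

The last day of the funding period: Jan 6, 2026 + 68 days = Mar 15, 2026.
The last day of the response period: 3 business days after Sunday, Mar 15, 2026, skipping weekends — Mar 16, Mar 17, Mar 18 — lands on Wednesday, Mar 18, 2026.
Adding 28 calendar days to Mar 18, 2026 gives Apr 15, 2026, which is the date on which the default interest accrual becomes due. Apr 15, 2026 is a Wednesday, so no roll-forward applies.

Apr 15, 2026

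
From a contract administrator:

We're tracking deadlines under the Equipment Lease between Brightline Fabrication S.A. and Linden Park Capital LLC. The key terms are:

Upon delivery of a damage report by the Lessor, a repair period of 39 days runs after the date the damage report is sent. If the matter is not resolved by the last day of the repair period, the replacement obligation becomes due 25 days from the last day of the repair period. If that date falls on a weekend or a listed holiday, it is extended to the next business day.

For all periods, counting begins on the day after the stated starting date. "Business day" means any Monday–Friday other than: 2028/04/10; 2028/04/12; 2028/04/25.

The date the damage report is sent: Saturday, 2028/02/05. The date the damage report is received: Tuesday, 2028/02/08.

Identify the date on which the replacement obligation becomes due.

2028/04/11

Adding 39 calendar days to 2028/02/05 gives 2028/03/15, which is the last day of the repair period.
Adding 25 calendar days to 2028/03/15 gives 2028/04/09, which is the date on which the replacement obligation becomes due. That falls on a Sunday, so it rolls to the next business day, Tuesday, 2028/04/11.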